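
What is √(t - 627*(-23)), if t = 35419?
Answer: 4*√3115 ≈ 223.25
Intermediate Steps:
√(t - 627*(-23)) = √(35419 - 627*(-23)) = √(35419 + 14421) = √49840 = 4*√3115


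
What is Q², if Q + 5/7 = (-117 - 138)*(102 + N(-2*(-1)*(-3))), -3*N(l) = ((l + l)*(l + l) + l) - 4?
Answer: 10474499025/49 ≈ 2.1377e+8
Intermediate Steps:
N(l) = 4/3 - 4*l²/3 - l/3 (N(l) = -(((l + l)*(l + l) + l) - 4)/3 = -(((2*l)*(2*l) + l) - 4)/3 = -((4*l² + l) - 4)/3 = -((l + 4*l²) - 4)/3 = -(-4 + l + 4*l²)/3 = 4/3 - 4*l²/3 - l/3)
Q = -102345/7 (Q = -5/7 + (-117 - 138)*(102 + (4/3 - 4*(-2*(-1)*(-3))²/3 - (-2*(-1))*(-3)/3)) = -5/7 - 255*(102 + (4/3 - 4*(2*(-3))²/3 - 2*(-3)/3)) = -5/7 - 255*(102 + (4/3 - 4/3*(-6)² - ⅓*(-6))) = -5/7 - 255*(102 + (4/3 - 4/3*36 + 2)) = -5/7 - 255*(102 + (4/3 - 48 + 2)) = -5/7 - 255*(102 - 134/3) = -5/7 - 255*172/3 = -5/7 - 14620 = -102345/7 ≈ -14621.)
Q² = (-102345/7)² = 10474499025/49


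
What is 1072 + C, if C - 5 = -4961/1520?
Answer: 1632079/1520 ≈ 1073.7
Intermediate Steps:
C = 2639/1520 (C = 5 - 4961/1520 = 2639/1520 ≈ 1.7362)
1072 + C = 1072 + 2639/1520 = 1632079/1520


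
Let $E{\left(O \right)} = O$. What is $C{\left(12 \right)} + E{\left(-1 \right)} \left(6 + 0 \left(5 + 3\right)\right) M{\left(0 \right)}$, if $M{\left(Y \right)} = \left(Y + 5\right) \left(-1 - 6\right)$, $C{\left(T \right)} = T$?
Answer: $222$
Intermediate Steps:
$M{\left(Y \right)} = -35 - 7 Y$ ($M{\left(Y \right)} = \left(5 + Y\right) \left(-7\right) = -35 - 7 Y$)
$C{\left(12 \right)} + E{\left(-1 \right)} \left(6 + 0 \left(5 + 3\right)\right) M{\left(0 \right)} = 12 + - (6 + 0 \left(5 + 3\right)) \left(-35 - 0\right) = 12 + - (6 + 0 \cdot 8) \left(-35 + 0\right) = 12 + - (6 + 0) \left(-35\right) = 12 + \left(-1\right) 6 \left(-35\right) = 12 - -210 = 12 + 210 = 222$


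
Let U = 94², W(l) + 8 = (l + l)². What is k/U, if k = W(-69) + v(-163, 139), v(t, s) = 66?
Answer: 9551/4418 ≈ 2.1618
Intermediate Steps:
W(l) = -8 + 4*l² (W(l) = -8 + (l + l)² = -8 + (2*l)² = -8 + 4*l²)
k = 19102 (k = (-8 + 4*(-69)²) + 66 = (-8 + 4*4761) + 66 = (-8 + 19044) + 66 = 19036 + 66 = 19102)
U = 8836
k/U = 19102/8836 = 19102*(1/8836) = 9551/4418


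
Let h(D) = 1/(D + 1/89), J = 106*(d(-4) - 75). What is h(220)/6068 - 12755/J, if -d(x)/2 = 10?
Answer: 151551821077/119649230556 ≈ 1.2666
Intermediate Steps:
d(x) = -20 (d(x) = -2*10 = -20)
J = -10070 (J = 106*(-20 - 75) = 106*(-95) = -10070)
h(D) = 1/(1/89 + D) (h(D) = 1/(D + 1/89) = 1/(1/89 + D))
h(220)/6068 - 12755/J = (89/(1 + 89*220))/6068 - 12755/(-10070) = (89/(1 + 19580))*(1/6068) - 12755*(-1/10070) = (89/19581)*(1/6068) + 2551/2014 = 89/118817508 + 2551/2014 = 151551821077/119649230556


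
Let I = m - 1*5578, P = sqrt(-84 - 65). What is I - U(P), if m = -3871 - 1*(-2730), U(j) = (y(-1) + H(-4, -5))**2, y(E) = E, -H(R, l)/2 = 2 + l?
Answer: -6744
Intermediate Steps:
H(R, l) = -4 - 2*l (H(R, l) = -2*(2 + l) = -4 - 2*l)
P = I*sqrt(149) (P = sqrt(-149) = I*sqrt(149) ≈ 12.207*I)
U(j) = 25 (U(j) = (-1 + (-4 - 2*(-5)))**2 = (-1 + (-4 + 10))**2 = (-1 + 6)**2 = 5**2 = 25)
m = -1141 (m = -3871 + 2730 = -1141)
I = -6719 (I = -1141 - 1*5578 = -1141 - 5578 = -6719)
I - U(P) = -6719 - 1*25 = -6719 - 25 = -6744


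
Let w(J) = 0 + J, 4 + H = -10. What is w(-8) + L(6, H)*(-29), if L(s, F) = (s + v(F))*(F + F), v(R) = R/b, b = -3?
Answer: 25960/3 ≈ 8653.3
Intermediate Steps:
v(R) = -R/3 (v(R) = R/(-3) = R*(-1/3) = -R/3)
H = -14 (H = -4 - 10 = -14)
w(J) = J
L(s, F) = 2*F*(s - F/3) (L(s, F) = (s - F/3)*(F + F) = (s - F/3)*(2*F) = 2*F*(s - F/3))
w(-8) + L(6, H)*(-29) = -8 + ((2/3)*(-14)*(-1*(-14) + 3*6))*(-29) = -8 + ((2/3)*(-14)*(14 + 18))*(-29) = -8 + ((2/3)*(-14)*32)*(-29) = -8 - 896/3*(-29) = -8 + 25984/3 = 25960/3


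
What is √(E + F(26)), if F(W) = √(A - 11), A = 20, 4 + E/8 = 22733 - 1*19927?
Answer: 3*√2491 ≈ 149.73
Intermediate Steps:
E = 22416 (E = -32 + 8*(22733 - 1*19927) = -32 + 8*(22733 - 19927) = -32 + 8*2806 = -32 + 22448 = 22416)
F(W) = 3 (F(W) = √(20 - 11) = √9 = 3)
√(E + F(26)) = √(22416 + 3) = √22419 = 3*√2491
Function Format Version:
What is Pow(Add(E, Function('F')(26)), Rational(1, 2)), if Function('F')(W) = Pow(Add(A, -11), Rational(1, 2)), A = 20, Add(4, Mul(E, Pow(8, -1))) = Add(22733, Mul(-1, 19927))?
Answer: Mul(3, Pow(2491, Rational(1, 2))) ≈ 149.73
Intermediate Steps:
E = 22416 (E = Add(-32, Mul(8, Add(22733, Mul(-1, 19927)))) = Add(-32, Mul(8, Add(22733, -19927))) = Add(-32, Mul(8, 2806)) = Add(-32, 22448) = 22416)
Function('F')(W) = 3 (Function('F')(W) = Pow(Add(20, -11), Rational(1, 2)) = Pow(9, Rational(1, 2)) = 3)
Pow(Add(E, Function('F')(26)), Rational(1, 2)) = Pow(Add(22416, 3), Rational(1, 2)) = Pow(22419, Rational(1, 2)) = Mul(3, Pow(2491, Rational(1, 2)))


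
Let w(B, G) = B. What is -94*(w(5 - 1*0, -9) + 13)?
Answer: -1692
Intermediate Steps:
-94*(w(5 - 1*0, -9) + 13) = -94*((5 - 1*0) + 13) = -94*((5 + 0) + 13) = -94*(5 + 13) = -94*18 = -1692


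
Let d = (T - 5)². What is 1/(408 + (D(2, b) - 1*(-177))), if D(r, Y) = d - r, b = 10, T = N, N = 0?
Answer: 1/608 ≈ 0.0016447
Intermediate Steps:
T = 0
d = 25 (d = (0 - 5)² = (-5)² = 25)
D(r, Y) = 25 - r
1/(408 + (D(2, b) - 1*(-177))) = 1/(408 + ((25 - 1*2) - 1*(-177))) = 1/(408 + ((25 - 2) + 177)) = 1/(408 + (23 + 177)) = 1/(408 + 200) = 1/608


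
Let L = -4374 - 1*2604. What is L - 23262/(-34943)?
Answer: -243808992/34943 ≈ -6977.3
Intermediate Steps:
L = -6978 (L = -4374 - 2604 = -6978)
L - 23262/(-34943) = -6978 - 23262/(-34943) = -6978 - 23262*(-1)/34943 = -6978 - 1*(-23262/34943) = -6978 + 23262/34943 = -243808992/34943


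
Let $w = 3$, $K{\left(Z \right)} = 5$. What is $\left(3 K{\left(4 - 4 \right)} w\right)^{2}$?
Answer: $2025$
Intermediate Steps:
$\left(3 K{\left(4 - 4 \right)} w\right)^{2} = \left(3 \cdot 5 \cdot 3\right)^{2} = \left(15 \cdot 3\right)^{2} = 45^{2} = 2025$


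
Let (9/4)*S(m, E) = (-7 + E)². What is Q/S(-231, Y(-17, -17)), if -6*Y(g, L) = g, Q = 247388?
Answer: 20038428/625 ≈ 32062.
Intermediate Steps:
Y(g, L) = -g/6
S(m, E) = 4*(-7 + E)²/9
Q/S(-231, Y(-17, -17)) = 247388/((4*(-7 - ⅙*(-17))²/9)) = 247388/((4*(-7 + 17/6)²/9)) = 247388/((4*(-25/6)²/9)) = 247388/(((4/9)*(625/36))) = 247388/(625/81) = 247388*(81/625) = 20038428/625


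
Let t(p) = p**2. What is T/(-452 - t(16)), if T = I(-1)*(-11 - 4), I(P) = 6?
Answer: 15/118 ≈ 0.12712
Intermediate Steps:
T = -90 (T = 6*(-11 - 4) = 6*(-15) = -90)
T/(-452 - t(16)) = -90/(-452 - 1*16**2) = -90/(-452 - 1*256) = -90/(-452 - 256) = -90/(-708) = -90*(-1/708) = 15/118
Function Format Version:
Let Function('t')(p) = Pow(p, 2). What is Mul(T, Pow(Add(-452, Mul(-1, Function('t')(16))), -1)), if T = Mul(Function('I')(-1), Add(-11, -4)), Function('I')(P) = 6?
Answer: Rational(15, 118) ≈ 0.12712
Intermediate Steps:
T = -90 (T = Mul(6, Add(-11, -4)) = Mul(6, -15) = -90)
Mul(T, Pow(Add(-452, Mul(-1, Function('t')(16))), -1)) = Mul(-90, Pow(Add(-452, Mul(-1, Pow(16, 2))), -1)) = Mul(-90, Pow(Add(-452, Mul(-1, 256)), -1)) = Mul(-90, Pow(Add(-452, -256), -1)) = Mul(-90, Pow(-708, -1)) = Mul(-90, Rational(-1, 708)) = Rational(15, 118)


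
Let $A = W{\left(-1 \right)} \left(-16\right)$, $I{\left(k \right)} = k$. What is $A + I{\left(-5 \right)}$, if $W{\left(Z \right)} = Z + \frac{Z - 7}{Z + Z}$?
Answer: $-53$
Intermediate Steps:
$W{\left(Z \right)} = Z + \frac{-7 + Z}{2 Z}$
$A = -48$ ($A = \left(\frac{1}{2} - 1 - \frac{7}{2 \left(-1\right)}\right) \left(-16\right) = \left(\frac{1}{2} - 1 - - \frac{7}{2}\right) \left(-16\right) = \left(\frac{1}{2} - 1 + \frac{7}{2}\right) \left(-16\right) = 3 \left(-16\right) = -48$)
$A + I{\left(-5 \right)} = -48 - 5 = -53$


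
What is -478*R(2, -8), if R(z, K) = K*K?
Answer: -30592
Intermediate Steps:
R(z, K) = K**2
-478*R(2, -8) = -478*(-8)**2 = -478*64 = -30592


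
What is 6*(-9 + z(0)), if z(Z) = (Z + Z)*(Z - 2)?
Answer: -54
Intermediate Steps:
z(Z) = 2*Z*(-2 + Z) (z(Z) = (2*Z)*(-2 + Z) = 2*Z*(-2 + Z))
6*(-9 + z(0)) = 6*(-9 + 2*0*(-2 + 0)) = 6*(-9 + 2*0*(-2)) = 6*(-9 + 0) = 6*(-9) = -54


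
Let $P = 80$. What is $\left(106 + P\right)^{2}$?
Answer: $34596$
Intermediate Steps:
$\left(106 + P\right)^{2} = \left(106 + 80\right)^{2} = 186^{2} = 34596$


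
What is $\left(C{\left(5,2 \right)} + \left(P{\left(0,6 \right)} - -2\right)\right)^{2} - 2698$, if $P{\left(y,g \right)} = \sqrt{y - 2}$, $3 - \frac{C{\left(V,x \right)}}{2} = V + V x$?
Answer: $-2698 + \left(22 - i \sqrt{2}\right)^{2} \approx -2216.0 - 62.225 i$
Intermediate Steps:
$C{\left(V,x \right)} = 6 - 2 V - 2 V x$ ($C{\left(V,x \right)} = 6 - 2 \left(V + V x\right) = 6 - \left(2 V + 2 V x\right) = 6 - 2 V - 2 V x$)
$P{\left(y,g \right)} = \sqrt{-2 + y}$
$\left(C{\left(5,2 \right)} + \left(P{\left(0,6 \right)} - -2\right)\right)^{2} - 2698 = \left(\left(6 - 10 - 10 \cdot 2\right) + \left(\sqrt{-2 + 0} - -2\right)\right)^{2} - 2698 = \left(\left(6 - 10 - 20\right) + \left(\sqrt{-2} + 2\right)\right)^{2} - 2698 = \left(-24 + \left(i \sqrt{2} + 2\right)\right)^{2} - 2698 = \left(-24 + \left(2 + i \sqrt{2}\right)\right)^{2} - 2698 = \left(-22 + i \sqrt{2}\right)^{2} - 2698 = -2698 + \left(-22 + i \sqrt{2}\right)^{2}$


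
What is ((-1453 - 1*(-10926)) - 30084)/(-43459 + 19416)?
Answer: 20611/24043 ≈ 0.85726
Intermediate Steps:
((-1453 - 1*(-10926)) - 30084)/(-43459 + 19416) = ((-1453 + 10926) - 30084)/(-24043) = (9473 - 30084)*(-1/24043) = -20611*(-1/24043) = 20611/24043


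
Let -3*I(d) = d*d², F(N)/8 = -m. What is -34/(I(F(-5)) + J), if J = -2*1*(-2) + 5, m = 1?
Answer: -102/539 ≈ -0.18924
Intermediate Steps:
J = 9 (J = -2*(-2) + 5 = 4 + 5 = 9)
F(N) = -8 (F(N) = 8*(-1*1) = 8*(-1) = -8)
I(d) = -d³/3 (I(d) = -d*d²/3 = -d³/3)
-34/(I(F(-5)) + J) = -34/(-⅓*(-8)³ + 9) = -34/(-⅓*(-512) + 9) = -34/(512/3 + 9) = -34/539/3 = -34*3/539 = -102/539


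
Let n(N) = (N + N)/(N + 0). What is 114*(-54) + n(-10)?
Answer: -6154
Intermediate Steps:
n(N) = 2 (n(N) = (2*N)/N = 2)
114*(-54) + n(-10) = 114*(-54) + 2 = -6156 + 2 = -6154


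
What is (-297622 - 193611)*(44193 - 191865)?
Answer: 72541359576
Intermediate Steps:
(-297622 - 193611)*(44193 - 191865) = -491233*(-147672) = 72541359576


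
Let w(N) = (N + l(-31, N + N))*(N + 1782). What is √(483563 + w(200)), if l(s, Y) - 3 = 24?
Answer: √933477 ≈ 966.17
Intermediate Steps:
l(s, Y) = 27 (l(s, Y) = 3 + 24 = 27)
w(N) = (27 + N)*(1782 + N) (w(N) = (N + 27)*(N + 1782) = (27 + N)*(1782 + N))
√(483563 + w(200)) = √(483563 + (48114 + 200² + 1809*200)) = √(483563 + (48114 + 40000 + 361800)) = √(483563 + 449914) = √933477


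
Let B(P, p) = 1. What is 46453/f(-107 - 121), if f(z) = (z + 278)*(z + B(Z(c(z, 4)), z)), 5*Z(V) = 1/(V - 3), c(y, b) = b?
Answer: -46453/11350 ≈ -4.0928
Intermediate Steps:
Z(V) = 1/(5*(-3 + V)) (Z(V) = 1/(5*(V - 3)) = 1/(5*(-3 + V)))
f(z) = (1 + z)*(278 + z) (f(z) = (z + 278)*(z + 1) = (278 + z)*(1 + z) = (1 + z)*(278 + z))
46453/f(-107 - 121) = 46453/(278 + (-107 - 121)² + 279*(-107 - 121)) = 46453/(278 + (-228)² + 279*(-228)) = 46453/(278 + 51984 - 63612) = 46453/(-11350) = 46453*(-1/11350) = -46453/11350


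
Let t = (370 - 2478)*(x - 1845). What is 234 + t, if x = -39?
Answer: 3971706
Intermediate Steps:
t = 3971472 (t = (370 - 2478)*(-39 - 1845) = -2108*(-1884) = 3971472)
234 + t = 234 + 3971472 = 3971706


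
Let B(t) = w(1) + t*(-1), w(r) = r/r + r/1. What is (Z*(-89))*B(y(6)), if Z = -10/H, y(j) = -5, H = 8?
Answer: 3115/4 ≈ 778.75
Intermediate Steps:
w(r) = 1 + r (w(r) = 1 + r*1 = 1 + r)
B(t) = 2 - t (B(t) = (1 + 1) + t*(-1) = 2 - t)
Z = -5/4 (Z = -10/8 = -10*1/8 = -5/4 ≈ -1.2500)
(Z*(-89))*B(y(6)) = (-5/4*(-89))*(2 - 1*(-5)) = 445*(2 + 5)/4 = (445/4)*7 = 3115/4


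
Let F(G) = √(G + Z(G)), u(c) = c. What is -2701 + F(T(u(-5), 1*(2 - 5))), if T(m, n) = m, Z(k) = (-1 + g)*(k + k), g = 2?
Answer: -2701 + I*√15 ≈ -2701.0 + 3.873*I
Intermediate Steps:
Z(k) = 2*k (Z(k) = (-1 + 2)*(k + k) = 1*(2*k) = 2*k)
F(G) = √3*√G (F(G) = √(G + 2*G) = √(3*G) = √3*√G)
-2701 + F(T(u(-5), 1*(2 - 5))) = -2701 + √3*√(-5) = -2701 + √3*(I*√5) = -2701 + I*√15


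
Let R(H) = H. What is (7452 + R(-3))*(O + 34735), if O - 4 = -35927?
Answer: -8849412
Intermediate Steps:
O = -35923 (O = 4 - 35927 = -35923)
(7452 + R(-3))*(O + 34735) = (7452 - 3)*(-35923 + 34735) = 7449*(-1188) = -8849412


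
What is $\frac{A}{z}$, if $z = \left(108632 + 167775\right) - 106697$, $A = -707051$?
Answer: $- \frac{707051}{169710} \approx -4.1662$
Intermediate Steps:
$z = 169710$ ($z = 276407 - 106697 = 169710$)
$\frac{A}{z} = - \frac{707051}{169710}$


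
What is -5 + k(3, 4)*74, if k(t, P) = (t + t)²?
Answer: 2659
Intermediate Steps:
k(t, P) = 4*t² (k(t, P) = (2*t)² = 4*t²)
-5 + k(3, 4)*74 = -5 + (4*3²)*74 = -5 + (4*9)*74 = -5 + 36*74 = -5 + 2664 = 2659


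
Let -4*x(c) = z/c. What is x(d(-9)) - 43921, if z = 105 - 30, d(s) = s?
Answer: -527027/12 ≈ -43919.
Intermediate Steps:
z = 75
x(c) = -75/(4*c)
x(d(-9)) - 43921 = -75/4/(-9) - 43921 = -75/4*(-1/9) - 43921 = 25/12 - 43921 = -527027/12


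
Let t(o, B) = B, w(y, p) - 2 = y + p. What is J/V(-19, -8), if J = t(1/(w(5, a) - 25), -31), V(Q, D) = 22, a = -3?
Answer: -31/22 ≈ -1.4091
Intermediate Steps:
w(y, p) = 2 + p + y (w(y, p) = 2 + (y + p) = 2 + (p + y) = 2 + p + y)
J = -31
J/V(-19, -8) = -31/22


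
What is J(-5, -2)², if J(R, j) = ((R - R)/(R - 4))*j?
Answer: 0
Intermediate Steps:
J(R, j) = 0 (J(R, j) = (0/(-4 + R))*j = 0*j = 0)
J(-5, -2)² = 0² = 0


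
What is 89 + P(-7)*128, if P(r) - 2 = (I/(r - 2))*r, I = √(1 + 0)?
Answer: 4001/9 ≈ 444.56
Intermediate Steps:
I = 1 (I = √1 = 1)
P(r) = 2 + r/(-2 + r) (P(r) = 2 + (1/(r - 2))*r = 2 + (1/(-2 + r))*r = 2 + r/(-2 + r))
89 + P(-7)*128 = 89 + ((-4 + 3*(-7))/(-2 - 7))*128 = 89 + ((-4 - 21)/(-9))*128 = 89 - ⅑*(-25)*128 = 89 + (25/9)*128 = 89 + 3200/9 = 4001/9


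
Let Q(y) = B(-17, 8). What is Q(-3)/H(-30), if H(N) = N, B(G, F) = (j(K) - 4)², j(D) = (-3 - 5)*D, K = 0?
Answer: -8/15 ≈ -0.53333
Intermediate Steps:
j(D) = -8*D
B(G, F) = 16 (B(G, F) = (-8*0 - 4)² = (0 - 4)² = (-4)² = 16)
Q(y) = 16
Q(-3)/H(-30) = 16/(-30) = 16*(-1/30) = -8/15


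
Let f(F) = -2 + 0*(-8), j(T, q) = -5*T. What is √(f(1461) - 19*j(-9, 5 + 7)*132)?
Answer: I*√112862 ≈ 335.95*I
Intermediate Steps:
f(F) = -2 (f(F) = -2 + 0 = -2)
√(f(1461) - 19*j(-9, 5 + 7)*132) = √(-2 - (-95)*(-9)*132) = √(-2 - 19*45*132) = √(-2 - 855*132) = √(-2 - 112860) = √(-112862) = I*√112862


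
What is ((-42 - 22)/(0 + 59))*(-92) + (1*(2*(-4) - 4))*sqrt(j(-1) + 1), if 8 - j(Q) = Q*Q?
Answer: 5888/59 - 24*sqrt(2) ≈ 65.855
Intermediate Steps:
j(Q) = 8 - Q**2 (j(Q) = 8 - Q*Q = 8 - Q**2)
((-42 - 22)/(0 + 59))*(-92) + (1*(2*(-4) - 4))*sqrt(j(-1) + 1) = ((-42 - 22)/(0 + 59))*(-92) + (1*(2*(-4) - 4))*sqrt((8 - 1*(-1)**2) + 1) = -64/59*(-92) + (1*(-8 - 4))*sqrt((8 - 1*1) + 1) = -64*1/59*(-92) + (1*(-12))*sqrt((8 - 1) + 1) = -64/59*(-92) - 12*sqrt(7 + 1) = 5888/59 - 24*sqrt(2)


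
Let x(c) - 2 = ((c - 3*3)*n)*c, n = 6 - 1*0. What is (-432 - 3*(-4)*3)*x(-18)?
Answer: -1155528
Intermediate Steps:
n = 6 (n = 6 + 0 = 6)
x(c) = 2 + c*(-54 + 6*c) (x(c) = 2 + ((c - 3*3)*6)*c = 2 + ((c - 9)*6)*c = 2 + ((-9 + c)*6)*c = 2 + (-54 + 6*c)*c = 2 + c*(-54 + 6*c))
(-432 - 3*(-4)*3)*x(-18) = (-432 - 3*(-4)*3)*(2 - 54*(-18) + 6*(-18)**2) = (-432 + 12*3)*(2 + 972 + 6*324) = (-432 + 36)*(2 + 972 + 1944) = -396*2918 = -1155528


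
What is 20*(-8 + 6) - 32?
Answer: -72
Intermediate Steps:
20*(-8 + 6) - 32 = 20*(-2) - 32 = -40 - 32 = -72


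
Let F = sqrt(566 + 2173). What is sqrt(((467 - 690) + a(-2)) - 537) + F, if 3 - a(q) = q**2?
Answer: sqrt(2739) + I*sqrt(761) ≈ 52.335 + 27.586*I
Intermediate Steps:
a(q) = 3 - q**2
F = sqrt(2739) ≈ 52.335
sqrt(((467 - 690) + a(-2)) - 537) + F = sqrt(((467 - 690) + (3 - 1*(-2)**2)) - 537) + sqrt(2739) = sqrt((-223 + (3 - 1*4)) - 537) + sqrt(2739) = sqrt((-223 + (3 - 4)) - 537) + sqrt(2739) = sqrt((-223 - 1) - 537) + sqrt(2739) = sqrt(-224 - 537) + sqrt(2739) = sqrt(-761) + sqrt(2739) = I*sqrt(761) + sqrt(2739) = sqrt(2739) + I*sqrt(761)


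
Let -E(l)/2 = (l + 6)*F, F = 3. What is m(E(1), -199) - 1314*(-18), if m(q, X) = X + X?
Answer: 23254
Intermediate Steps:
E(l) = -36 - 6*l (E(l) = -2*(l + 6)*3 = -2*(6 + l)*3 = -2*(18 + 3*l) = -36 - 6*l)
m(q, X) = 2*X
m(E(1), -199) - 1314*(-18) = 2*(-199) - 1314*(-18) = -398 - 1*(-23652) = -398 + 23652 = 23254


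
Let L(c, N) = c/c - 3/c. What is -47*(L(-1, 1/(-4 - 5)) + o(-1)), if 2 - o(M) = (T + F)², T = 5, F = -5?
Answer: -282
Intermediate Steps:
L(c, N) = 1 - 3/c
o(M) = 2 (o(M) = 2 - (5 - 5)² = 2 - 1*0² = 2 - 1*0 = 2 + 0 = 2)
-47*(L(-1, 1/(-4 - 5)) + o(-1)) = -47*((-3 - 1)/(-1) + 2) = -47*(-1*(-4) + 2) = -47*(4 + 2) = -47*6 = -282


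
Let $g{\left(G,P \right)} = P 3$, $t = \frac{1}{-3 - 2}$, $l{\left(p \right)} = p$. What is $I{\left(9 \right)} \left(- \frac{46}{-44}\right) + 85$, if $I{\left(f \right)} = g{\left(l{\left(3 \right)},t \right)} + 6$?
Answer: $\frac{9971}{110} \approx 90.646$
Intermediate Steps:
$t = - \frac{1}{5}$ ($t = \frac{1}{-5} = - \frac{1}{5} \approx -0.2$)
$g{\left(G,P \right)} = 3 P$
$I{\left(f \right)} = \frac{27}{5}$ ($I{\left(f \right)} = 3 \left(- \frac{1}{5}\right) + 6 = - \frac{3}{5} + 6 = \frac{27}{5}$)
$I{\left(9 \right)} \left(- \frac{46}{-44}\right) + 85 = \frac{27 \left(- \frac{46}{-44}\right)}{5} + 85 = \frac{27 \left(\left(-46\right) \left(- \frac{1}{44}\right)\right)}{5} + 85 = \frac{27}{5} \cdot \frac{23}{22} + 85 = \frac{621}{110} + 85 = \frac{9971}{110}$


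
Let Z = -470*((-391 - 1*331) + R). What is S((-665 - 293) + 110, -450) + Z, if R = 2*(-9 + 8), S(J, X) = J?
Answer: 339432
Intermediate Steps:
R = -2 (R = 2*(-1) = -2)
Z = 340280 (Z = -470*((-391 - 1*331) - 2) = -470*((-391 - 331) - 2) = -470*(-722 - 2) = -470*(-724) = 340280)
S((-665 - 293) + 110, -450) + Z = ((-665 - 293) + 110) + 340280 = (-958 + 110) + 340280 = -848 + 340280 = 339432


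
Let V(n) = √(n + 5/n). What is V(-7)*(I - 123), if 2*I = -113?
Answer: -1077*I*√42/14 ≈ -498.55*I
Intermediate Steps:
I = -113/2 (I = (½)*(-113) = -113/2 ≈ -56.500)
V(-7)*(I - 123) = √(-7 + 5/(-7))*(-113/2 - 123) = √(-7 + 5*(-⅐))*(-359/2) = √(-7 - 5/7)*(-359/2) = √(-54/7)*(-359/2) = (3*I*√42/7)*(-359/2) = -1077*I*√42/14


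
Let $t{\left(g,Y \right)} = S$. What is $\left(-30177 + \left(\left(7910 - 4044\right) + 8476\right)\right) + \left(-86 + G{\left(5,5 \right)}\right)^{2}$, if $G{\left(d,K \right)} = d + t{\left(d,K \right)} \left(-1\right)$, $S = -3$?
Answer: $-11751$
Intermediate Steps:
$t{\left(g,Y \right)} = -3$
$G{\left(d,K \right)} = 3 + d$ ($G{\left(d,K \right)} = d - -3 = d + 3 = 3 + d$)
$\left(-30177 + \left(\left(7910 - 4044\right) + 8476\right)\right) + \left(-86 + G{\left(5,5 \right)}\right)^{2} = \left(-30177 + \left(\left(7910 - 4044\right) + 8476\right)\right) + \left(-86 + \left(3 + 5\right)\right)^{2} = \left(-30177 + \left(3866 + 8476\right)\right) + \left(-86 + 8\right)^{2} = \left(-30177 + 12342\right) + \left(-78\right)^{2} = -17835 + 6084 = -11751$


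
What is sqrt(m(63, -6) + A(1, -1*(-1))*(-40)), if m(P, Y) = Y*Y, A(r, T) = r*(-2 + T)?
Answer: 2*sqrt(19) ≈ 8.7178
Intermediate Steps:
m(P, Y) = Y**2
sqrt(m(63, -6) + A(1, -1*(-1))*(-40)) = sqrt((-6)**2 + (1*(-2 - 1*(-1)))*(-40)) = sqrt(36 + (1*(-2 + 1))*(-40)) = sqrt(36 + (1*(-1))*(-40)) = sqrt(36 - 1*(-40)) = sqrt(36 + 40) = sqrt(76) = 2*sqrt(19)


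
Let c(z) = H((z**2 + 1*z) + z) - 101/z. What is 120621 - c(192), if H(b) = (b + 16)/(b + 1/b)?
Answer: 32131304873173541/266383392960 ≈ 1.2062e+5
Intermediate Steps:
H(b) = (16 + b)/(b + 1/b)
c(z) = -101/z + (z**2 + 2*z)*(16 + z**2 + 2*z)/(1 + (z**2 + 2*z)**2) (c(z) = ((z**2 + 1*z) + z)*(16 + ((z**2 + 1*z) + z))/(1 + ((z**2 + 1*z) + z)**2) - 101/z = ((z**2 + z) + z)*(16 + ((z**2 + z) + z))/(1 + ((z**2 + z) + z)**2) - 101/z = ((z + z**2) + z)*(16 + ((z + z**2) + z))/(1 + ((z + z**2) + z)**2) - 101/z = (z**2 + 2*z)*(16 + (z**2 + 2*z))/(1 + (z**2 + 2*z)**2) - 101/z = (z**2 + 2*z)*(16 + z**2 + 2*z)/(1 + (z**2 + 2*z)**2) - 101/z = -101/z + (z**2 + 2*z)*(16 + z**2 + 2*z)/(1 + (z**2 + 2*z)**2))
120621 - c(192) = 120621 - (-101 + 192**5 - 384*192**3 - 372*192**2 - 97*192**4)/(192 + 192**5 + 4*192**3 + 4*192**4) = 120621 - (-101 + 260919263232 - 384*7077888 - 372*36864 - 97*1358954496)/(192 + 260919263232 + 4*7077888 + 4*1358954496) = 120621 - (-101 + 260919263232 - 2717908992 - 13713408 - 131818586112)/(192 + 260919263232 + 28311552 + 5435817984) = 120621 - 126369054619/266383392960 = 32131304873173541/266383392960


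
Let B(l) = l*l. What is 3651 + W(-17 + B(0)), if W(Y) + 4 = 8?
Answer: 3655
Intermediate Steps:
B(l) = l²
W(Y) = 4 (W(Y) = -4 + 8 = 4)
3651 + W(-17 + B(0)) = 3651 + 4 = 3655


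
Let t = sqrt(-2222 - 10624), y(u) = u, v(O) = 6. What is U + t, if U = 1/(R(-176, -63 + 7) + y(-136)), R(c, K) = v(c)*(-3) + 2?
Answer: -1/152 + I*sqrt(12846) ≈ -0.0065789 + 113.34*I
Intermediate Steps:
R(c, K) = -16 (R(c, K) = 6*(-3) + 2 = -18 + 2 = -16)
t = I*sqrt(12846) (t = sqrt(-12846) = I*sqrt(12846) ≈ 113.34*I)
U = -1/152 (U = 1/(-16 - 136) = 1/(-152) = -1/152 ≈ -0.0065789)
U + t = -1/152 + I*sqrt(12846)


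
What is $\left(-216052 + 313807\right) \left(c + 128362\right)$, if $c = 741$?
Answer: $12620463765$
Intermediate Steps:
$\left(-216052 + 313807\right) \left(c + 128362\right) = \left(-216052 + 313807\right) \left(741 + 128362\right) = 97755 \cdot 129103 = 12620463765$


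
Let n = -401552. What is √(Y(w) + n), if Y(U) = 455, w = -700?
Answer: I*√401097 ≈ 633.32*I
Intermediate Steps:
√(Y(w) + n) = √(455 - 401552) = √(-401097) = I*√401097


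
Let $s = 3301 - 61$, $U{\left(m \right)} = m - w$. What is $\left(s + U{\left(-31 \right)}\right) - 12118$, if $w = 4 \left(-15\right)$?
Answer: $-8849$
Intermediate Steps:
$w = -60$
$U{\left(m \right)} = 60 + m$ ($U{\left(m \right)} = m - -60 = m + 60 = 60 + m$)
$s = 3240$ ($s = 3301 - 61 = 3240$)
$\left(s + U{\left(-31 \right)}\right) - 12118 = \left(3240 + \left(60 - 31\right)\right) - 12118 = \left(3240 + 29\right) - 12118 = 3269 - 12118 = -8849$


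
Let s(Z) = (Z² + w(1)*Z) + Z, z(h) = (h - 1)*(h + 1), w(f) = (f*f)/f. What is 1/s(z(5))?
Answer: 1/624 ≈ 0.0016026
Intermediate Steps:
w(f) = f (w(f) = f²/f = f)
z(h) = (1 + h)*(-1 + h) (z(h) = (-1 + h)*(1 + h) = (1 + h)*(-1 + h))
s(Z) = Z² + 2*Z (s(Z) = (Z² + 1*Z) + Z = (Z² + Z) + Z = (Z + Z²) + Z = Z² + 2*Z)
1/s(z(5)) = 1/((-1 + 5²)*(2 + (-1 + 5²))) = 1/((-1 + 25)*(2 + (-1 + 25))) = 1/(24*(2 + 24)) = 1/(24*26) = 1/624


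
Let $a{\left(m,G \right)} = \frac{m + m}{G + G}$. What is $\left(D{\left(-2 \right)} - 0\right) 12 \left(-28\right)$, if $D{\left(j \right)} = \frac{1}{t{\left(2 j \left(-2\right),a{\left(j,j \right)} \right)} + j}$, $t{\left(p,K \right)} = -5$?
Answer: $48$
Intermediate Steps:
$a{\left(m,G \right)} = \frac{m}{G}$ ($a{\left(m,G \right)} = \frac{2 m}{2 G} = 2 m \frac{1}{2 G} = \frac{m}{G}$)
$D{\left(j \right)} = \frac{1}{-5 + j}$
$\left(D{\left(-2 \right)} - 0\right) 12 \left(-28\right) = \left(\frac{1}{-5 - 2} - 0\right) 12 \left(-28\right) = \left(\frac{1}{-7} + 0\right) 12 \left(-28\right) = \left(- \frac{1}{7} + 0\right) 12 \left(-28\right) = \left(- \frac{1}{7}\right) 12 \left(-28\right) = \left(- \frac{12}{7}\right) \left(-28\right) = 48$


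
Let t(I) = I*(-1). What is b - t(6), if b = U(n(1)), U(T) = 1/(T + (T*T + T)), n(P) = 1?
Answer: 19/3 ≈ 6.3333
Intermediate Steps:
t(I) = -I
U(T) = 1/(T**2 + 2*T) (U(T) = 1/(T + (T**2 + T)) = 1/(T + (T + T**2)) = 1/(T**2 + 2*T))
b = 1/3 (b = 1/(1*(2 + 1)) = 1/3 ≈ 0.33333)
b - t(6) = 1/3 - (-1)*6 = 1/3 - 1*(-6) = 1/3 + 6 = 19/3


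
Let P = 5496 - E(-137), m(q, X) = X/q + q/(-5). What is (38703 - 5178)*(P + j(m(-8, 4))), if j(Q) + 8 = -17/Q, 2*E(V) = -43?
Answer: 4052133225/22 ≈ 1.8419e+8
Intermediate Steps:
E(V) = -43/2 (E(V) = (½)*(-43) = -43/2)
m(q, X) = -q/5 + X/q (m(q, X) = X/q + q*(-⅕) = X/q - q/5 = -q/5 + X/q)
j(Q) = -8 - 17/Q
P = 11035/2 (P = 5496 - 1*(-43/2) = 5496 + 43/2 = 11035/2 ≈ 5517.5)
(38703 - 5178)*(P + j(m(-8, 4))) = (38703 - 5178)*(11035/2 + (-8 - 17/(-⅕*(-8) + 4/(-8)))) = 33525*(11035/2 + (-8 - 17/(8/5 + 4*(-⅛)))) = 33525*(11035/2 + (-8 - 17/(8/5 - ½))) = 33525*(11035/2 + (-8 - 17/11/10)) = 33525*(11035/2 + (-8 - 17*10/11)) = 33525*(11035/2 + (-8 - 170/11)) = 33525*(11035/2 - 258/11) = 33525*(120869/22) = 4052133225/22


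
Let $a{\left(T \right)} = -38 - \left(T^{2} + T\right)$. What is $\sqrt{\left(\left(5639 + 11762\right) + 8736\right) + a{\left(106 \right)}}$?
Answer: $\sqrt{14757} \approx 121.48$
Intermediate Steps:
$a{\left(T \right)} = -38 - T - T^{2}$ ($a{\left(T \right)} = -38 - \left(T + T^{2}\right) = -38 - T - T^{2}$)
$\sqrt{\left(\left(5639 + 11762\right) + 8736\right) + a{\left(106 \right)}} = \sqrt{\left(\left(5639 + 11762\right) + 8736\right) - 11380} = \sqrt{\left(17401 + 8736\right) - 11380} = \sqrt{26137 - 11380} = \sqrt{14757}$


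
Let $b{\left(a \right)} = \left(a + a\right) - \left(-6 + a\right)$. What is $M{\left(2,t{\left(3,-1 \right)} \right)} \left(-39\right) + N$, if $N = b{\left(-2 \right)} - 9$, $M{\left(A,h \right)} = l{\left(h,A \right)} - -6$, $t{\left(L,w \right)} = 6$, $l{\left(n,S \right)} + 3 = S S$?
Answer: $-278$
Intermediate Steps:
$l{\left(n,S \right)} = -3 + S^{2}$ ($l{\left(n,S \right)} = -3 + S S = -3 + S^{2}$)
$b{\left(a \right)} = 6 + a$ ($b{\left(a \right)} = 2 a - \left(-6 + a\right) = 6 + a$)
$M{\left(A,h \right)} = 3 + A^{2}$ ($M{\left(A,h \right)} = \left(-3 + A^{2}\right) - -6 = \left(-3 + A^{2}\right) + 6 = 3 + A^{2}$)
$N = -5$ ($N = \left(6 - 2\right) - 9 = 4 - 9 = -5$)
$M{\left(2,t{\left(3,-1 \right)} \right)} \left(-39\right) + N = \left(3 + 2^{2}\right) \left(-39\right) - 5 = \left(3 + 4\right) \left(-39\right) - 5 = 7 \left(-39\right) - 5 = -273 - 5 = -278$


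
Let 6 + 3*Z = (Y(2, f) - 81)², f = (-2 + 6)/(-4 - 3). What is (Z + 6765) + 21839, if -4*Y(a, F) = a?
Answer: 369793/12 ≈ 30816.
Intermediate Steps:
f = -4/7 (f = 4/(-7) = 4*(-⅐) = -4/7 ≈ -0.57143)
Y(a, F) = -a/4
Z = 26545/12 (Z = -2 + (-¼*2 - 81)²/3 = -2 + (-½ - 81)²/3 = -2 + (-163/2)²/3 = -2 + (⅓)*(26569/4) = -2 + 26569/12 = 26545/12 ≈ 2212.1)
(Z + 6765) + 21839 = (26545/12 + 6765) + 21839 = 107725/12 + 21839 = 369793/12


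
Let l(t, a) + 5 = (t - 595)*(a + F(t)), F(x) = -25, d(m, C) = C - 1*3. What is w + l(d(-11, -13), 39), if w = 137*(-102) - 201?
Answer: -22734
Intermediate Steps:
d(m, C) = -3 + C (d(m, C) = C - 3 = -3 + C)
w = -14175 (w = -13974 - 201 = -14175)
l(t, a) = -5 + (-595 + t)*(-25 + a) (l(t, a) = -5 + (t - 595)*(a - 25) = -5 + (-595 + t)*(-25 + a))
w + l(d(-11, -13), 39) = -14175 + (14870 - 595*39 - 25*(-3 - 13) + 39*(-3 - 13)) = -14175 + (14870 - 23205 - 25*(-16) + 39*(-16)) = -14175 + (14870 - 23205 + 400 - 624) = -14175 - 8559 = -22734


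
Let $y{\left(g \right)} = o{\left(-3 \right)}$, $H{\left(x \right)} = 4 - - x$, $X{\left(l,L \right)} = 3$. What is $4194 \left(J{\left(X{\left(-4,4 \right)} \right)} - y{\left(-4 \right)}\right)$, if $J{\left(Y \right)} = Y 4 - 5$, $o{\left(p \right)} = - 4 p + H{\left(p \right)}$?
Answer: $-25164$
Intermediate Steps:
$H{\left(x \right)} = 4 + x$
$o{\left(p \right)} = 4 - 3 p$ ($o{\left(p \right)} = - 4 p + \left(4 + p\right) = 4 - 3 p$)
$y{\left(g \right)} = 13$ ($y{\left(g \right)} = 4 - -9 = 4 + 9 = 13$)
$J{\left(Y \right)} = -5 + 4 Y$ ($J{\left(Y \right)} = 4 Y - 5 = -5 + 4 Y$)
$4194 \left(J{\left(X{\left(-4,4 \right)} \right)} - y{\left(-4 \right)}\right) = 4194 \left(\left(-5 + 4 \cdot 3\right) - 13\right) = 4194 \left(\left(-5 + 12\right) - 13\right) = 4194 \left(7 - 13\right) = 4194 \left(-6\right) = -25164$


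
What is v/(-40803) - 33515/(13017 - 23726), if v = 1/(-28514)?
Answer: 38993252718839/12459458250078 ≈ 3.1296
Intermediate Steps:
v = -1/28514 ≈ -3.5070e-5
v/(-40803) - 33515/(13017 - 23726) = -1/28514/(-40803) - 33515/(13017 - 23726) = -1/28514*(-1/40803) - 33515/(-10709) = 1/1163456742 - 33515*(-1/10709) = 1/1163456742 + 33515/10709 = 38993252718839/12459458250078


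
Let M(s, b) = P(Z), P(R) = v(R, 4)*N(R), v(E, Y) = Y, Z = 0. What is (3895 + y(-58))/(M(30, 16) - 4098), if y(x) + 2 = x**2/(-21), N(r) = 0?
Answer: -78389/86058 ≈ -0.91089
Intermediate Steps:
y(x) = -2 - x**2/21 (y(x) = -2 + x**2/(-21) = -2 + x**2*(-1/21) = -2 - x**2/21)
P(R) = 0 (P(R) = 4*0 = 0)
M(s, b) = 0
(3895 + y(-58))/(M(30, 16) - 4098) = (3895 + (-2 - 1/21*(-58)**2))/(0 - 4098) = (3895 + (-2 - 1/21*3364))/(-4098) = (3895 + (-2 - 3364/21))*(-1/4098) = (3895 - 3406/21)*(-1/4098) = (78389/21)*(-1/4098) = -78389/86058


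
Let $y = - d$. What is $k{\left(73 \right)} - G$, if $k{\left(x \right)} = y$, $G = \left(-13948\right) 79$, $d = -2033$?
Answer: $1103925$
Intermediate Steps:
$y = 2033$ ($y = \left(-1\right) \left(-2033\right) = 2033$)
$G = -1101892$
$k{\left(x \right)} = 2033$
$k{\left(73 \right)} - G = 2033 - -1101892 = 2033 + 1101892 = 1103925$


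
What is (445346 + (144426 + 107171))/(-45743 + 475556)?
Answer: 696943/429813 ≈ 1.6215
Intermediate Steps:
(445346 + (144426 + 107171))/(-45743 + 475556) = (445346 + 251597)/429813 = 696943*(1/429813) = 696943/429813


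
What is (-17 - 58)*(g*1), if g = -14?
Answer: 1050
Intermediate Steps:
(-17 - 58)*(g*1) = (-17 - 58)*(-14*1) = -75*(-14) = 1050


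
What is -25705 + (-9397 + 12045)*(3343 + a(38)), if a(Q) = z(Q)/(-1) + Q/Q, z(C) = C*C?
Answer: 5005495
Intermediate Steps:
z(C) = C²
a(Q) = 1 - Q² (a(Q) = Q²/(-1) + Q/Q = Q²*(-1) + 1 = -Q² + 1 = 1 - Q²)
-25705 + (-9397 + 12045)*(3343 + a(38)) = -25705 + (-9397 + 12045)*(3343 + (1 - 1*38²)) = -25705 + 2648*(3343 + (1 - 1*1444)) = -25705 + 2648*(3343 + (1 - 1444)) = -25705 + 2648*(3343 - 1443) = -25705 + 2648*1900 = -25705 + 5031200 = 5005495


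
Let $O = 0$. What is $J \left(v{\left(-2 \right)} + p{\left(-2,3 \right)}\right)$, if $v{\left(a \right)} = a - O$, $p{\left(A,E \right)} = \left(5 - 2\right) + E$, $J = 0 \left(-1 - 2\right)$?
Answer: $0$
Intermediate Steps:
$J = 0$ ($J = 0 \left(-3\right) = 0$)
$p{\left(A,E \right)} = 3 + E$
$v{\left(a \right)} = a$ ($v{\left(a \right)} = a - 0 = a + 0 = a$)
$J \left(v{\left(-2 \right)} + p{\left(-2,3 \right)}\right) = 0 \left(-2 + \left(3 + 3\right)\right) = 0 \left(-2 + 6\right) = 0 \cdot 4 = 0$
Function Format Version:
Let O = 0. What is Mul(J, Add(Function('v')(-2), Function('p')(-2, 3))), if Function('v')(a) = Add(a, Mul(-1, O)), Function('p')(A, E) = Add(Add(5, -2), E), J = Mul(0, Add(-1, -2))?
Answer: 0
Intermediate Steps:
J = 0 (J = Mul(0, -3) = 0)
Function('p')(A, E) = Add(3, E)
Function('v')(a) = a (Function('v')(a) = Add(a, Mul(-1, 0)) = Add(a, 0) = a)
Mul(J, Add(Function('v')(-2), Function('p')(-2, 3))) = Mul(0, Add(-2, Add(3, 3))) = Mul(0, Add(-2, 6)) = Mul(0, 4) = 0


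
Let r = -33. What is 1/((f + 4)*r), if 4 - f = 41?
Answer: 1/1089 ≈ 0.00091827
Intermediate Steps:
f = -37 (f = 4 - 1*41 = 4 - 41 = -37)
1/((f + 4)*r) = 1/((-37 + 4)*(-33)) = 1/(-33*(-33)) = 1/1089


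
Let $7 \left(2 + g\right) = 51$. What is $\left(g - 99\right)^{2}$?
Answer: $\frac{430336}{49} \approx 8782.4$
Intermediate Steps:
$g = \frac{37}{7}$ ($g = -2 + \frac{1}{7} \cdot 51 = -2 + \frac{51}{7} = \frac{37}{7} \approx 5.2857$)
$\left(g - 99\right)^{2} = \left(\frac{37}{7} - 99\right)^{2} = \left(- \frac{656}{7}\right)^{2} = \frac{430336}{49}$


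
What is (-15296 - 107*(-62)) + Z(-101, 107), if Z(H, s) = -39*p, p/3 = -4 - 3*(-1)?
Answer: -8545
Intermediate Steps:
p = -3 (p = 3*(-4 - 3*(-1)) = 3*(-4 + 3) = 3*(-1) = -3)
Z(H, s) = 117 (Z(H, s) = -39*(-3) = 117)
(-15296 - 107*(-62)) + Z(-101, 107) = (-15296 - 107*(-62)) + 117 = (-15296 + 6634) + 117 = -8662 + 117 = -8545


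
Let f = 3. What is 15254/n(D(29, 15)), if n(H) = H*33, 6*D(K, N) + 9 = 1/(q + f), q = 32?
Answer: -533890/1727 ≈ -309.14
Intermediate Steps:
D(K, N) = -157/105 (D(K, N) = -3/2 + 1/(6*(32 + 3)) = -3/2 + (⅙)/35 = -3/2 + (⅙)*(1/35) = -3/2 + 1/210 = -157/105)
n(H) = 33*H
15254/n(D(29, 15)) = 15254/((33*(-157/105))) = 15254/(-1727/35) = 15254*(-35/1727) = -533890/1727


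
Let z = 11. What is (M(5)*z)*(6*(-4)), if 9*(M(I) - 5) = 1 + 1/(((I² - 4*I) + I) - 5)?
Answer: -6776/5 ≈ -1355.2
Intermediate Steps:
M(I) = 46/9 + 1/(9*(-5 + I² - 3*I)) (M(I) = 5 + (1 + 1/(((I² - 4*I) + I) - 5))/9 = 5 + (1 + 1/((I² - 3*I) - 5))/9 = 5 + (1 + 1/(-5 + I² - 3*I))/9 = 5 + (⅑ + 1/(9*(-5 + I² - 3*I))) = 46/9 + 1/(9*(-5 + I² - 3*I)))
(M(5)*z)*(6*(-4)) = (((229 - 46*5² + 138*5)/(9*(5 - 1*5² + 3*5)))*11)*(6*(-4)) = (((229 - 46*25 + 690)/(9*(5 - 1*25 + 15)))*11)*(-24) = (((229 - 1150 + 690)/(9*(5 - 25 + 15)))*11)*(-24) = (((⅑)*(-231)/(-5))*11)*(-24) = (((⅑)*(-⅕)*(-231))*11)*(-24) = ((77/15)*11)*(-24) = (847/15)*(-24) = -6776/5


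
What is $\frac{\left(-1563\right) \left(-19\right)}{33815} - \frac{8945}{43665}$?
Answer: $\frac{198848866}{295306395} \approx 0.67336$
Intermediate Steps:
$\frac{\left(-1563\right) \left(-19\right)}{33815} - \frac{8945}{43665} = 29697 \cdot \frac{1}{33815} - \frac{1789}{8733} = \frac{29697}{33815} - \frac{1789}{8733} = \frac{198848866}{295306395}$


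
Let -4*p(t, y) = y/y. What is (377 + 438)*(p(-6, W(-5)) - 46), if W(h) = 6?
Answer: -150775/4 ≈ -37694.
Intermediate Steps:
p(t, y) = -1/4 (p(t, y) = -y/(4*y) = -1/4*1 = -1/4)
(377 + 438)*(p(-6, W(-5)) - 46) = (377 + 438)*(-1/4 - 46) = 815*(-185/4) = -150775/4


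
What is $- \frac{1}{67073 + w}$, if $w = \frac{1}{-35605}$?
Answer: $- \frac{35605}{2388134164} \approx -1.4909 \cdot 10^{-5}$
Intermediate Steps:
$w = - \frac{1}{35605} \approx -2.8086 \cdot 10^{-5}$
$- \frac{1}{67073 + w} = - \frac{1}{67073 - \frac{1}{35605}} = - \frac{1}{\frac{2388134164}{35605}} = \left(-1\right) \frac{35605}{2388134164} = - \frac{35605}{2388134164}$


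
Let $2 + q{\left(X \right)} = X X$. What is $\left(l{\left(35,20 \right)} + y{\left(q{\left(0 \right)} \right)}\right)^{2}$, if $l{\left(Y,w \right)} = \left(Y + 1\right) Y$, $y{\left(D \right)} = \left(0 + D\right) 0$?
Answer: $1587600$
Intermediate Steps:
$q{\left(X \right)} = -2 + X^{2}$ ($q{\left(X \right)} = -2 + X X = -2 + X^{2}$)
$y{\left(D \right)} = 0$ ($y{\left(D \right)} = D 0 = 0$)
$l{\left(Y,w \right)} = Y \left(1 + Y\right)$ ($l{\left(Y,w \right)} = \left(1 + Y\right) Y = Y \left(1 + Y\right)$)
$\left(l{\left(35,20 \right)} + y{\left(q{\left(0 \right)} \right)}\right)^{2} = \left(35 \left(1 + 35\right) + 0\right)^{2} = \left(35 \cdot 36 + 0\right)^{2} = \left(1260 + 0\right)^{2} = 1260^{2} = 1587600$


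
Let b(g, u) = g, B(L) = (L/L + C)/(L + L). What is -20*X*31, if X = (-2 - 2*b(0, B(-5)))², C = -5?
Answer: -2480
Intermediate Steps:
B(L) = -2/L (B(L) = (L/L - 5)/(L + L) = (1 - 5)/((2*L)) = -2/L)
X = 4 (X = (-2 - 2*0)² = (-2 + 0)² = (-2)² = 4)
-20*X*31 = -20*4*31 = -80*31 = -2480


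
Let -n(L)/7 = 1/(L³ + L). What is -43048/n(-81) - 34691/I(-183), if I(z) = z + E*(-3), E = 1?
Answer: -4255858141579/1302 ≈ -3.2687e+9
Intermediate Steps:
n(L) = -7/(L + L³) (n(L) = -7/(L³ + L) = -7/(L + L³))
I(z) = -3 + z (I(z) = z + 1*(-3) = z - 3 = -3 + z)
-43048/n(-81) - 34691/I(-183) = -43048/((-7/(-81 + (-81)³))) - 34691/(-3 - 183) = -43048/((-7/(-81 - 531441))) - 34691/(-186) = -43048/((-7/(-531522))) - 34691*(-1/186) = -43048/((-7*(-1/531522))) + 34691/186 = -43048/7/531522 + 34691/186 = -43048*531522/7 + 34691/186 = -22880959056/7 + 34691/186 = -4255858141579/1302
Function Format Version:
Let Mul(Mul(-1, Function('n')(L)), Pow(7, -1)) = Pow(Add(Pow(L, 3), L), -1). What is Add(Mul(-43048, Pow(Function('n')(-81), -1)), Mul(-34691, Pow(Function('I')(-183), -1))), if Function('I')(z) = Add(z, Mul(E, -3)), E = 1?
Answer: Rational(-4255858141579, 1302) ≈ -3.2687e+9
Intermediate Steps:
Function('n')(L) = Mul(-7, Pow(Add(L, Pow(L, 3)), -1)) (Function('n')(L) = Mul(-7, Pow(Add(Pow(L, 3), L), -1)) = Mul(-7, Pow(Add(L, Pow(L, 3)), -1)))
Function('I')(z) = Add(-3, z) (Function('I')(z) = Add(z, Mul(1, -3)) = Add(z, -3) = Add(-3, z))
Add(Mul(-43048, Pow(Function('n')(-81), -1)), Mul(-34691, Pow(Function('I')(-183), -1))) = Add(Mul(-43048, Pow(Mul(-7, Pow(Add(-81, Pow(-81, 3)), -1)), -1)), Mul(-34691, Pow(Add(-3, -183), -1))) = Add(Mul(-43048, Pow(Mul(-7, Pow(Add(-81, -531441), -1)), -1)), Mul(-34691, Pow(-186, -1))) = Add(Mul(-43048, Pow(Mul(-7, Pow(-531522, -1)), -1)), Mul(-34691, Rational(-1, 186))) = Add(Mul(-43048, Pow(Mul(-7, Rational(-1, 531522)), -1)), Rational(34691, 186)) = Add(Mul(-43048, Pow(Rational(7, 531522), -1)), Rational(34691, 186)) = Add(Mul(-43048, Rational(531522, 7)), Rational(34691, 186)) = Add(Rational(-22880959056, 7), Rational(34691, 186)) = Rational(-4255858141579, 1302)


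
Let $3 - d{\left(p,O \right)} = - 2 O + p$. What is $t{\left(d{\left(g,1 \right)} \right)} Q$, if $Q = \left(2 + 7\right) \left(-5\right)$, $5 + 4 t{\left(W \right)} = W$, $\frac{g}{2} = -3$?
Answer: $- \frac{135}{2} \approx -67.5$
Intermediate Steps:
$g = -6$ ($g = 2 \left(-3\right) = -6$)
$d{\left(p,O \right)} = 3 - p + 2 O$ ($d{\left(p,O \right)} = 3 - \left(- 2 O + p\right) = 3 - \left(p - 2 O\right) = 3 + \left(- p + 2 O\right) = 3 - p + 2 O$)
$t{\left(W \right)} = - \frac{5}{4} + \frac{W}{4}$
$Q = -45$ ($Q = 9 \left(-5\right) = -45$)
$t{\left(d{\left(g,1 \right)} \right)} Q = \left(- \frac{5}{4} + \frac{3 - -6 + 2 \cdot 1}{4}\right) \left(-45\right) = \left(- \frac{5}{4} + \frac{3 + 6 + 2}{4}\right) \left(-45\right) = \left(- \frac{5}{4} + \frac{1}{4} \cdot 11\right) \left(-45\right) = \left(- \frac{5}{4} + \frac{11}{4}\right) \left(-45\right) = \frac{3}{2} \left(-45\right) = - \frac{135}{2}$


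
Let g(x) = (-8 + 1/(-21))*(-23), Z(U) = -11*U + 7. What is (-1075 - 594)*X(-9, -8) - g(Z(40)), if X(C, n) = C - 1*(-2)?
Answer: 241456/21 ≈ 11498.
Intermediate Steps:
X(C, n) = 2 + C (X(C, n) = C + 2 = 2 + C)
Z(U) = 7 - 11*U
g(x) = 3887/21 (g(x) = (-8 - 1/21)*(-23) = -169/21*(-23) = 3887/21)
(-1075 - 594)*X(-9, -8) - g(Z(40)) = (-1075 - 594)*(2 - 9) - 1*3887/21 = -1669*(-7) - 3887/21 = 11683 - 3887/21 = 241456/21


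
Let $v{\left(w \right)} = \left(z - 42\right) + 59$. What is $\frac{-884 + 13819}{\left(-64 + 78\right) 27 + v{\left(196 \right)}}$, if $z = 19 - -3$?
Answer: $\frac{12935}{417} \approx 31.019$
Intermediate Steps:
$z = 22$ ($z = 19 + 3 = 22$)
$v{\left(w \right)} = 39$ ($v{\left(w \right)} = \left(22 - 42\right) + 59 = -20 + 59 = 39$)
$\frac{-884 + 13819}{\left(-64 + 78\right) 27 + v{\left(196 \right)}} = \frac{-884 + 13819}{\left(-64 + 78\right) 27 + 39} = \frac{12935}{14 \cdot 27 + 39} = \frac{12935}{378 + 39} = \frac{12935}{417}$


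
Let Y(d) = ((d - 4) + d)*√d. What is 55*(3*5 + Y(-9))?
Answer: 825 - 3630*I ≈ 825.0 - 3630.0*I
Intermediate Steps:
Y(d) = √d*(-4 + 2*d) (Y(d) = ((-4 + d) + d)*√d = (-4 + 2*d)*√d = √d*(-4 + 2*d))
55*(3*5 + Y(-9)) = 55*(3*5 + 2*√(-9)*(-2 - 9)) = 55*(15 + 2*(3*I)*(-11)) = 55*(15 - 66*I) = 825 - 3630*I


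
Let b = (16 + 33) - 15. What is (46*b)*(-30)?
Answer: -46920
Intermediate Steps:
b = 34 (b = 49 - 15 = 34)
(46*b)*(-30) = (46*34)*(-30) = 1564*(-30) = -46920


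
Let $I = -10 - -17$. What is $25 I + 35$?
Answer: $210$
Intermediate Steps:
$I = 7$ ($I = -10 + 17 = 7$)
$25 I + 35 = 25 \cdot 7 + 35 = 175 + 35 = 210$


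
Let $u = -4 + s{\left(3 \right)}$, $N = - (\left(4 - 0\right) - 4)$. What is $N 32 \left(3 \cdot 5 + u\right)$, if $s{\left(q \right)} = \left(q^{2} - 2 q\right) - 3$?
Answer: $0$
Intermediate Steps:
$N = 0$ ($N = - (\left(4 + 0\right) - 4) = - (4 - 4) = \left(-1\right) 0 = 0$)
$s{\left(q \right)} = -3 + q^{2} - 2 q$
$u = -4$ ($u = -4 - \left(9 - 9\right) = -4 - 0 = -4 + 0 = -4$)
$N 32 \left(3 \cdot 5 + u\right) = 0 \cdot 32 \left(3 \cdot 5 - 4\right) = 0 \left(15 - 4\right) = 0 \cdot 11 = 0$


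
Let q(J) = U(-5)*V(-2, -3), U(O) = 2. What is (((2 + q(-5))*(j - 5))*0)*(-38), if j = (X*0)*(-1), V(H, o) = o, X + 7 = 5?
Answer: 0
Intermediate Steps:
X = -2 (X = -7 + 5 = -2)
q(J) = -6 (q(J) = 2*(-3) = -6)
j = 0 (j = -2*0*(-1) = 0*(-1) = 0)
(((2 + q(-5))*(j - 5))*0)*(-38) = (((2 - 6)*(0 - 5))*0)*(-38) = (-4*(-5)*0)*(-38) = (20*0)*(-38) = 0*(-38) = 0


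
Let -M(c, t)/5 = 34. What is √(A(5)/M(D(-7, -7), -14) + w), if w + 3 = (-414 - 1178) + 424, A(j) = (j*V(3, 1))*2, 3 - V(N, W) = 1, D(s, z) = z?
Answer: I*√338453/17 ≈ 34.222*I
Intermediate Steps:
V(N, W) = 2 (V(N, W) = 3 - 1*1 = 3 - 1 = 2)
A(j) = 4*j (A(j) = (j*2)*2 = (2*j)*2 = 4*j)
M(c, t) = -170 (M(c, t) = -5*34 = -170)
w = -1171 (w = -3 + ((-414 - 1178) + 424) = -3 + (-1592 + 424) = -3 - 1168 = -1171)
√(A(5)/M(D(-7, -7), -14) + w) = √((4*5)/(-170) - 1171) = √(20*(-1/170) - 1171) = √(-2/17 - 1171) = √(-19909/17) = I*√338453/17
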